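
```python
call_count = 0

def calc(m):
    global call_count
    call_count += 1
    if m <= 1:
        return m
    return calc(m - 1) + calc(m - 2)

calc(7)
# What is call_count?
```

Calls(m) = 1 + Calls(m-1) + Calls(m-2); Calls(0)=Calls(1)=1. For m=7 this gives 41.

Answer: 41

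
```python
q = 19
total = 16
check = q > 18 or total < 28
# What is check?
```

Trace:
`q = 19` → q = 19
`total = 16` → total = 16
`check = q > 18 or total < 28` → check = True
So check = True

Answer: True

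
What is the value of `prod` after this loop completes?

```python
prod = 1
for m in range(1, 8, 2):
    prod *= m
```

Product of 1, 3, 5, ... up to 7
`prod` takes the values: 1 → 3 → 15 → 105

Answer: 105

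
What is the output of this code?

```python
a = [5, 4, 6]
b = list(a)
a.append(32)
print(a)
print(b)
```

Key concept: list() constructor creates copy.
Step by step:
`a = [5, 4, 6]` → a = [5, 4, 6]
`b = list(a)` → b = [5, 4, 6]
`a.append(32)` → a = [5, 4, 6, 32]
`print(a)` → prints [5, 4, 6, 32]
`print(b)` → prints [5, 4, 6]

Answer:
[5, 4, 6, 32]
[5, 4, 6]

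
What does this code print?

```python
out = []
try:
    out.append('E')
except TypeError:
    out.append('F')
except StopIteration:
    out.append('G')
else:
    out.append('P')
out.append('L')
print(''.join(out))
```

Execution trace: 'E' (try body, no exception) → 'P' (else) → 'L' (after the try/except). Output: EPL

Answer: EPL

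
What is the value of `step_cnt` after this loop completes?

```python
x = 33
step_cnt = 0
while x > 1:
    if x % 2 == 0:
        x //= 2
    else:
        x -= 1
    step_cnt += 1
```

Steps to reduce 33 to 1
`step_cnt` takes the values: 0 → 1 → 2 → 3 → 4 → 5 → 6

Answer: 6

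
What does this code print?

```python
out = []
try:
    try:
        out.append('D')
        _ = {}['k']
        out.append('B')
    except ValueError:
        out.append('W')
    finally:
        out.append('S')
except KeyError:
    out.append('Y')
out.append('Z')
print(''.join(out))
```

Execution trace: 'D' (try body) → 'S' (finally) → 'Y' (outer except KeyError) → 'Z' (after the try/except). Output: DSYZ

Answer: DSYZ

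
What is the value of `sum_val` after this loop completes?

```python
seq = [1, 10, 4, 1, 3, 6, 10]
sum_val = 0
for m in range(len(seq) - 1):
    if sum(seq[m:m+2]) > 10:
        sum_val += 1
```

Count windows with sum > 10
`sum_val` takes the values: 0 → 1 → 2 → 3

Answer: 3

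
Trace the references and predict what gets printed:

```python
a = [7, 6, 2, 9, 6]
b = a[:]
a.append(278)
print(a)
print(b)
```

Key concept: slice [:] creates copy.
Step by step:
`a = [7, 6, 2, 9, 6]` → a = [7, 6, 2, 9, 6]
`b = a[:]` → b = [7, 6, 2, 9, 6]
`a.append(278)` → a = [7, 6, 2, 9, 6, 278]
`print(a)` → prints [7, 6, 2, 9, 6, 278]
`print(b)` → prints [7, 6, 2, 9, 6]

Answer:
[7, 6, 2, 9, 6, 278]
[7, 6, 2, 9, 6]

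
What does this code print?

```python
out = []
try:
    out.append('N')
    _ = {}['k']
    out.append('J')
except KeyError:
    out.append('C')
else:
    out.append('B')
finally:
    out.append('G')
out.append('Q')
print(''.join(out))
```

Execution trace: 'N' (try body) → 'C' (except KeyError) → 'G' (finally) → 'Q' (after the try/except). Output: NCGQ

Answer: NCGQ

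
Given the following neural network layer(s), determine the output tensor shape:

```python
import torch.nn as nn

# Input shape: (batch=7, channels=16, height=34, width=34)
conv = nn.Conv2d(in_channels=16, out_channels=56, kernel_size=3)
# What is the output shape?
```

Input: (7, 16, 34, 34) -> Output: (7, 56, 32, 32)

Answer: (7, 56, 32, 32)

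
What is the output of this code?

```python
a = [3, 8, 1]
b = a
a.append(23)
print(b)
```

Key concept: basic list aliasing.
Step by step:
`a = [3, 8, 1]` → a = [3, 8, 1]
`b = a` → b = [3, 8, 1] (same object as a)
`a.append(23)` → a = [3, 8, 1, 23] (same object as b); b = [3, 8, 1, 23] (same object as a)
`print(b)` → prints [3, 8, 1, 23]

Answer: [3, 8, 1, 23]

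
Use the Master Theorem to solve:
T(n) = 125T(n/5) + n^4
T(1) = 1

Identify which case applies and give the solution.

a=125, b=5, f(n)=n^4. log_5(125) = 3. Since c=4 > 3 and the regularity condition holds (125(n/5)^4 = (125/5^4)n^4 with 125/5^4 < 1), Case 3 applies: T(n) = Θ(f(n)) = O(n^4).

Answer: O(n^4) - Case 3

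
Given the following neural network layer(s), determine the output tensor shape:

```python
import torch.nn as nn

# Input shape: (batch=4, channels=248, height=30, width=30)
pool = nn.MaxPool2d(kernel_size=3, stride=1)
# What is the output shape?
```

Input: (4, 248, 30, 30) -> Output: (4, 248, 28, 28)

Answer: (4, 248, 28, 28)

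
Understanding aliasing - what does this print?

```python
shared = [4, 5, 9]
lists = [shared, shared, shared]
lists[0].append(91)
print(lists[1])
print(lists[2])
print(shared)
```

Key concept: list of same reference.
Step by step:
`shared = [4, 5, 9]` → shared = [4, 5, 9]
`lists = [shared, shared, shared]` → lists = [[4, 5, 9], [4, 5, 9], [4, 5, 9]]
`lists[0].append(91)` → shared = [4, 5, 9, 91]; lists = [[4, 5, 9, 91], [4, 5, 9, 91], [4, 5, 9, 91]]
`print(lists[1])` → prints [4, 5, 9, 91]
`print(lists[2])` → prints [4, 5, 9, 91]
`print(shared)` → prints [4, 5, 9, 91]

Answer:
[4, 5, 9, 91]
[4, 5, 9, 91]
[4, 5, 9, 91]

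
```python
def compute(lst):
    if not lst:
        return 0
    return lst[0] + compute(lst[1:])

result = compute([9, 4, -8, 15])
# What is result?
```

9 + 4 + (-8) + 15 + 0 = 20

Answer: 20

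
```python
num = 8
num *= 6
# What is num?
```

Trace:
`num = 8` → num = 8
`num *= 6` → num = 48
So num = 48

Answer: 48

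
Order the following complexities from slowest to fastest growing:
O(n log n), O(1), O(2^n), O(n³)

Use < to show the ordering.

Ordered by growth rate: O(1) < O(n log n) < O(n³) < O(2^n)

Answer: O(1) < O(n log n) < O(n³) < O(2^n)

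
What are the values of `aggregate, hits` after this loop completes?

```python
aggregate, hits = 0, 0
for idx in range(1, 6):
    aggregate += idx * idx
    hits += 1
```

Sum of squares and count
`aggregate, hits` takes the values: (0, 0) → (1, 0) → (1, 1) → (5, 1) → (5, 2) → (14, 2) → (14, 3) → (30, 3) → (30, 4) → (55, 4) → (55, 5)

Answer: 55, 5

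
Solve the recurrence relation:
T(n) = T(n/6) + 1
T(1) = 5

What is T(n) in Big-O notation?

Each step divides n by 6 and adds 1. After log_6(n) steps we reach T(1)=5. So T(n) = 1·log_6(n) + 5 = O(log n).

Answer: O(log n)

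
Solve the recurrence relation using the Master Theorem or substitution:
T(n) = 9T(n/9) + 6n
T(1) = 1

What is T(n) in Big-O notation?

By Master Theorem: a=9, b=9, f(n)=6n. Since log_9(9) = 1 and f(n) = Θ(n^1), Case 2 applies. T(n) = O(n log n).

Answer: O(n log n)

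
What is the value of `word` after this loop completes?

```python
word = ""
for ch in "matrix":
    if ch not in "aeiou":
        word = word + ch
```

Remove vowels from 'matrix'
`word` takes the values: "" → "m" → "mt" → "mtr" → "mtrx"

Answer: "mtrx"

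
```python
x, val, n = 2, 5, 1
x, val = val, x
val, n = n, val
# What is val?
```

Trace:
`x, val, n = 2, 5, 1` → x = 2; val = 5; n = 1
`x, val = val, x` → x = 5; val = 2
`val, n = n, val` → val = 1; n = 2
So val = 1

Answer: 1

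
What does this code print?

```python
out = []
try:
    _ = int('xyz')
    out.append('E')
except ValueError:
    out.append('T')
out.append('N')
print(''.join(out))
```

Execution trace: 'T' (except ValueError) → 'N' (after the try/except). Output: TN

Answer: TN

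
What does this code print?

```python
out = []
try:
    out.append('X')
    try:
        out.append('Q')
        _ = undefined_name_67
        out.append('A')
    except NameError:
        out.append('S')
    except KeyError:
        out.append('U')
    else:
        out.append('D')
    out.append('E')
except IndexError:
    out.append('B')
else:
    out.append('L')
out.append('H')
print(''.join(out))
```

Execution trace: 'X' (try body) → 'Q' (inner try body) → 'S' (inner except NameError) → 'E' (try body, no exception) → 'L' (else) → 'H' (after the try/except). Output: XQSELH

Answer: XQSELH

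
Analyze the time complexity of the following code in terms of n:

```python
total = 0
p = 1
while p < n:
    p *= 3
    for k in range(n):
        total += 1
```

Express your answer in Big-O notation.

Each loop level contributes: log n × n. Multiplying the contributions gives O(n log n).

Answer: O(n log n)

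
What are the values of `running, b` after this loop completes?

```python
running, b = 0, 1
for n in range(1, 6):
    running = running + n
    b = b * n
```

Sum and factorial of 1 to 5
`running, b` takes the values: (0, 1) → (1, 1) → (3, 1) → (3, 2) → (6, 2) → (6, 6) → (10, 6) → (10, 24) → (15, 24) → (15, 120)

Answer: 15, 120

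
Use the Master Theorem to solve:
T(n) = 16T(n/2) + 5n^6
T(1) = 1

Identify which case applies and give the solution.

a=16, b=2, f(n)=5n^6. log_2(16) = 4. Since c=6 > 4 and the regularity condition holds (16(n/2)^6 = (16/2^6)n^6 with 16/2^6 < 1), Case 3 applies: T(n) = Θ(f(n)) = O(n^6).

Answer: O(n^6) - Case 3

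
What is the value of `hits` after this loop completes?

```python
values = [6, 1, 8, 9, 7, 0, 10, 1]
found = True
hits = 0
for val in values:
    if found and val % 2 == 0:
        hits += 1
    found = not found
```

Count even values at even positions
`hits` takes the values: 0 → 1 → 2 → 3

Answer: 3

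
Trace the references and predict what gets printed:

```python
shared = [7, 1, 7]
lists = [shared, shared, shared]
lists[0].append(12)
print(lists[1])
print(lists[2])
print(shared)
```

Key concept: list of same reference.
Step by step:
`shared = [7, 1, 7]` → shared = [7, 1, 7]
`lists = [shared, shared, shared]` → lists = [[7, 1, 7], [7, 1, 7], [7, 1, 7]]
`lists[0].append(12)` → shared = [7, 1, 7, 12]; lists = [[7, 1, 7, 12], [7, 1, 7, 12], [7, 1, 7, 12]]
`print(lists[1])` → prints [7, 1, 7, 12]
`print(lists[2])` → prints [7, 1, 7, 12]
`print(shared)` → prints [7, 1, 7, 12]

Answer:
[7, 1, 7, 12]
[7, 1, 7, 12]
[7, 1, 7, 12]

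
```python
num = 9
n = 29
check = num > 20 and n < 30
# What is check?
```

Trace:
`num = 9` → num = 9
`n = 29` → n = 29
`check = num > 20 and n < 30` → check = False
So check = False

Answer: False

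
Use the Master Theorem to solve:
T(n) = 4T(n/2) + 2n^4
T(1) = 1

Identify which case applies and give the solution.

a=4, b=2, f(n)=2n^4. log_2(4) = 2. Since c=4 > 2 and the regularity condition holds (4(n/2)^4 = (4/2^4)n^4 with 4/2^4 < 1), Case 3 applies: T(n) = Θ(f(n)) = O(n^4).

Answer: O(n^4) - Case 3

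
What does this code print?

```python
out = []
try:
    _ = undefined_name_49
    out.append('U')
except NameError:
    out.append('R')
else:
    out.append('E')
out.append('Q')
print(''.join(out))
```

Execution trace: 'R' (except NameError) → 'Q' (after the try/except). Output: RQ

Answer: RQ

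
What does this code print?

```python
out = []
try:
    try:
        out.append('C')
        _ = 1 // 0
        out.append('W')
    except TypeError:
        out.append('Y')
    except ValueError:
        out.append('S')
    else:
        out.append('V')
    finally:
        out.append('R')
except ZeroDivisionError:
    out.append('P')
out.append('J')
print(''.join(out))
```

Execution trace: 'C' (try body) → 'R' (finally) → 'P' (outer except ZeroDivisionError) → 'J' (after the try/except). Output: CRPJ

Answer: CRPJ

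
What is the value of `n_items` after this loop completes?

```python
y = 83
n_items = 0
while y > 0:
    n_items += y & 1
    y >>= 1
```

Count set bits in 83 (binary: 0b1010011)
`n_items` takes the values: 0 → 1 → 2 → 3 → 4

Answer: 4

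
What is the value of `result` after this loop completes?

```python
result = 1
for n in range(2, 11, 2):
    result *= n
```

Product of even numbers 2 to 10
`result` takes the values: 1 → 2 → 8 → 48 → 384 → 3840

Answer: 3840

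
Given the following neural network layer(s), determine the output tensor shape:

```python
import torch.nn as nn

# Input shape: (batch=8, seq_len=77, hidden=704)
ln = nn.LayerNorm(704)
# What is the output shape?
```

Input: (8, 77, 704) -> Output: (8, 77, 704)

Answer: (8, 77, 704)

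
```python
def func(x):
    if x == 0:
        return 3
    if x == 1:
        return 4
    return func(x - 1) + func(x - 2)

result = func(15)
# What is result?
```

Build up from base cases: func(0)=3, func(1)=4, func(2)=7, func(3)=11, func(4)=18, func(5)=29, func(6)=47, ..., func(15)=3571

Answer: 3571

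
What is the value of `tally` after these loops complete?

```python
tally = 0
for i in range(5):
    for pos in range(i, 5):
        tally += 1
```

Upper triangle: 5 + 4 + ... + 1
`tally` takes the values: 0 → 1 → 2 → 3 → 4 → 5 → 6 → 7 → 8 → 9 → 10 → 11 → 12 → 13 → 14 → 15

Answer: 15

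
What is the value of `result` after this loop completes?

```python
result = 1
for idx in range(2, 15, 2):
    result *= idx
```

Product of even numbers 2 to 14
`result` takes the values: 1 → 2 → 8 → 48 → 384 → 3840 → 46080 → 645120

Answer: 645120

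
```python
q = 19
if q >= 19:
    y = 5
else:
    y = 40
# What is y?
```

Trace:
`q = 19` → q = 19
`if q >= 19: ...` → q >= 19 is True → y = 5
So y = 5

Answer: 5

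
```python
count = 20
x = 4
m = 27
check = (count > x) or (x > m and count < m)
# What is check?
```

Trace:
`count = 20` → count = 20
`x = 4` → x = 4
`m = 27` → m = 27
`check = (count > x) or (x > m and count < m)` → check = True
So check = True

Answer: True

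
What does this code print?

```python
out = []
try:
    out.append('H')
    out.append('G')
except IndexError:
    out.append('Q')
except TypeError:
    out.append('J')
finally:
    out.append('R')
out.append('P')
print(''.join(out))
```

Execution trace: 'H' (try body) → 'G' (try body, no exception) → 'R' (finally) → 'P' (after the try/except). Output: HGRP

Answer: HGRP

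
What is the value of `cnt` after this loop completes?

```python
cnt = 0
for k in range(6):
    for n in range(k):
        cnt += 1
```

Triangle number: 0+1+2+...+5
`cnt` takes the values: 0 → 1 → 2 → 3 → 4 → 5 → 6 → 7 → 8 → 9 → 10 → 11 → 12 → 13 → 14 → 15

Answer: 15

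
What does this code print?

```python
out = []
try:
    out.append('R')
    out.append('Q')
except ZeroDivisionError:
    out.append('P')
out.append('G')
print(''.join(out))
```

Execution trace: 'R' (try body) → 'Q' (try body, no exception) → 'G' (after the try/except). Output: RQG

Answer: RQG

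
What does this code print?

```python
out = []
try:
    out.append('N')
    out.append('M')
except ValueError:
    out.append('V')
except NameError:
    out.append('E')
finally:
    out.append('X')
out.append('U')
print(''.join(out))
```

Execution trace: 'N' (try body) → 'M' (try body, no exception) → 'X' (finally) → 'U' (after the try/except). Output: NMXU

Answer: NMXU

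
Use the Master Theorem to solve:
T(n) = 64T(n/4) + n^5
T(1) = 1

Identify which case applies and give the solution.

a=64, b=4, f(n)=n^5. log_4(64) = 3. Since c=5 > 3 and the regularity condition holds (64(n/4)^5 = (64/4^5)n^5 with 64/4^5 < 1), Case 3 applies: T(n) = Θ(f(n)) = O(n^5).

Answer: O(n^5) - Case 3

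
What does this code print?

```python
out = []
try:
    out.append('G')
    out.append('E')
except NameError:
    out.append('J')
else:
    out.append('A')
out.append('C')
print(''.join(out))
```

Execution trace: 'G' (try body) → 'E' (try body, no exception) → 'A' (else) → 'C' (after the try/except). Output: GEAC

Answer: GEAC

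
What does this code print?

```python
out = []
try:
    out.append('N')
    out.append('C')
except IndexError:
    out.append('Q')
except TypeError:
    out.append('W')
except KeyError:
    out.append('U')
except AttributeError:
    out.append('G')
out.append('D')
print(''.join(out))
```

Execution trace: 'N' (try body) → 'C' (try body, no exception) → 'D' (after the try/except). Output: NCD

Answer: NCD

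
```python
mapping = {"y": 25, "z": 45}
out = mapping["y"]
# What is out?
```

Trace:
`mapping = {"y": 25, "z": 45}` → mapping = {'y': 25, 'z': 45}
`out = mapping["y"]` → out = 25
So out = 25

Answer: 25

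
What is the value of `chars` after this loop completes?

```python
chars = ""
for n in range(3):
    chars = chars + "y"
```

Repeat 'y' 3 times
`chars` takes the values: "" → "y" → "yy" → "yyy"

Answer: "yyy"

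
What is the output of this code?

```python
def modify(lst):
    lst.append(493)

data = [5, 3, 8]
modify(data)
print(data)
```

Key concept: function modifies passed list.
Step by step:
`data = [5, 3, 8]` → data = [5, 3, 8]
`modify(data)` → data = [5, 3, 8, 493]
`print(data)` → prints [5, 3, 8, 493]

Answer: [5, 3, 8, 493]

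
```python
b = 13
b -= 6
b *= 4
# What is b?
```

Trace:
`b = 13` → b = 13
`b -= 6` → b = 7
`b *= 4` → b = 28
So b = 28

Answer: 28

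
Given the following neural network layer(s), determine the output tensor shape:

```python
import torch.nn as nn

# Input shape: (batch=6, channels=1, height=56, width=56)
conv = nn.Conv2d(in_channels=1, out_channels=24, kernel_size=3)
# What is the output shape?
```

Input: (6, 1, 56, 56) -> Output: (6, 24, 54, 54)

Answer: (6, 24, 54, 54)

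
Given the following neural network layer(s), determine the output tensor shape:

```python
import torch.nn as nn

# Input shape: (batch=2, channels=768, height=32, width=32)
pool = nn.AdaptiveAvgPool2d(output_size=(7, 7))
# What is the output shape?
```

Input: (2, 768, 32, 32) -> Output: (2, 768, 7, 7)

Answer: (2, 768, 7, 7)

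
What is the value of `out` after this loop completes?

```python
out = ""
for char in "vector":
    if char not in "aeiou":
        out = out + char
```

Remove vowels from 'vector'
`out` takes the values: "" → "v" → "vc" → "vct" → "vctr"

Answer: "vctr"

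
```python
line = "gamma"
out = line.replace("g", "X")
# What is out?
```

Trace:
`line = "gamma"` → line = 'gamma'
`out = line.replace("g", "X")` → out = 'Xamma'
So out = 'Xamma'

Answer: 'Xamma'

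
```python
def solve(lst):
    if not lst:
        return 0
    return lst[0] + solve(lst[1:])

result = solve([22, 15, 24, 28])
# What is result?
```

22 + 15 + 24 + 28 + 0 = 89

Answer: 89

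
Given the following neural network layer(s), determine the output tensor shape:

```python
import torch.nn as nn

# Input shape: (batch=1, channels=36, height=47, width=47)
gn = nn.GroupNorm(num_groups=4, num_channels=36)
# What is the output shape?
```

Input: (1, 36, 47, 47) -> Output: (1, 36, 47, 47)

Answer: (1, 36, 47, 47)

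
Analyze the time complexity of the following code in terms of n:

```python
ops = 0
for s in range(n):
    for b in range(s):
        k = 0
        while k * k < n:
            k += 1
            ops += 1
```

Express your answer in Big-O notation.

Each loop level contributes: n × n × √n. Multiplying the contributions gives O(n^2√n).

Answer: O(n^2√n)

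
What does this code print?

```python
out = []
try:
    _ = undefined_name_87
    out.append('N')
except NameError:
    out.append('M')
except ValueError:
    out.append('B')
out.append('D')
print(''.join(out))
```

Execution trace: 'M' (except NameError) → 'D' (after the try/except). Output: MD

Answer: MD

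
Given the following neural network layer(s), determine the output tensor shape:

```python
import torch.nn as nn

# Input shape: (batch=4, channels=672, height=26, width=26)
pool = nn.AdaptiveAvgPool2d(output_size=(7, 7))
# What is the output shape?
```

Input: (4, 672, 26, 26) -> Output: (4, 672, 7, 7)

Answer: (4, 672, 7, 7)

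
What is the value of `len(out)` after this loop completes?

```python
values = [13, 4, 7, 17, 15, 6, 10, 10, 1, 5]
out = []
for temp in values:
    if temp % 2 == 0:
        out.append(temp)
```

Count even numbers in [13, 4, 7, 17, 15, 6, 10, 10, 1, 5]
`out` takes the values: [] → [4] → [4, 6] → [4, 6, 10] → [4, 6, 10, 10]
So `len(out)` = 4

Answer: 4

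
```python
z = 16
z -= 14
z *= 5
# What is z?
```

Trace:
`z = 16` → z = 16
`z -= 14` → z = 2
`z *= 5` → z = 10
So z = 10

Answer: 10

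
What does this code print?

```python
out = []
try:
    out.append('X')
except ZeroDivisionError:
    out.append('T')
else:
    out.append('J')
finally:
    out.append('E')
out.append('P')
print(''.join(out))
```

Execution trace: 'X' (try body, no exception) → 'J' (else) → 'E' (finally) → 'P' (after the try/except). Output: XJEP

Answer: XJEP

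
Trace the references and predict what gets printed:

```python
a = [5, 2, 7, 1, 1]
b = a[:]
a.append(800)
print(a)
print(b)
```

Key concept: slice [:] creates copy.
Step by step:
`a = [5, 2, 7, 1, 1]` → a = [5, 2, 7, 1, 1]
`b = a[:]` → b = [5, 2, 7, 1, 1]
`a.append(800)` → a = [5, 2, 7, 1, 1, 800]
`print(a)` → prints [5, 2, 7, 1, 1, 800]
`print(b)` → prints [5, 2, 7, 1, 1]

Answer:
[5, 2, 7, 1, 1, 800]
[5, 2, 7, 1, 1]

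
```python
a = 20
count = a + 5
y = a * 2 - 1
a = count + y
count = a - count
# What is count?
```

Trace:
`a = 20` → a = 20
`count = a + 5` → count = 25
`y = a * 2 - 1` → y = 39
`a = count + y` → a = 64
`count = a - count` → count = 39
So count = 39

Answer: 39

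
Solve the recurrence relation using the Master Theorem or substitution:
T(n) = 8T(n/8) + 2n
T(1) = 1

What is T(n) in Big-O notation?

By Master Theorem: a=8, b=8, f(n)=2n. Since log_8(8) = 1 and f(n) = Θ(n^1), Case 2 applies. T(n) = O(n log n).

Answer: O(n log n)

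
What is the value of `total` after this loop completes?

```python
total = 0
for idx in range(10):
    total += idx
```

Sum of 0 to 9 = 45
`total` takes the values: 0 → 1 → 3 → 6 → 10 → 15 → 21 → 28 → 36 → 45

Answer: 45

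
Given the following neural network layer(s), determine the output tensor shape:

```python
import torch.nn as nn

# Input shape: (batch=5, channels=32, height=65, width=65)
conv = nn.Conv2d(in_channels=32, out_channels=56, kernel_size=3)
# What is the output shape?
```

Input: (5, 32, 65, 65) -> Output: (5, 56, 63, 63)

Answer: (5, 56, 63, 63)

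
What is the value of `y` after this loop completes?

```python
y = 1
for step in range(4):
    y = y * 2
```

Multiply by 2, 4 times: 1 * 2^4 = 16
`y` takes the values: 1 → 2 → 4 → 8 → 16

Answer: 16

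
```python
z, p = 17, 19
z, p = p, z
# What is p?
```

Trace:
`z, p = 17, 19` → z = 17; p = 19
`z, p = p, z` → z = 19; p = 17
So p = 17

Answer: 17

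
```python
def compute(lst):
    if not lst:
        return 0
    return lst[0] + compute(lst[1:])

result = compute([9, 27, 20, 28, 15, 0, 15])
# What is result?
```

9 + 27 + 20 + 28 + 15 + 0 + 15 + 0 = 114

Answer: 114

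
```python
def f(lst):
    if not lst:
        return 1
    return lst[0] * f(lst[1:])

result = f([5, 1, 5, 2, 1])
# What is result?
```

Product over [5, 1, 5, 2, 1] = 5 * 1 * 5 * 2 * 1 = 50

Answer: 50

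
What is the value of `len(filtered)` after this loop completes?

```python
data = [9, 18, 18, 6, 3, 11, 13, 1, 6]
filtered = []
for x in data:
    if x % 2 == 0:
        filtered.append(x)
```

Count even numbers in [9, 18, 18, 6, 3, 11, 13, 1, 6]
`filtered` takes the values: [] → [18] → [18, 18] → [18, 18, 6] → [18, 18, 6, 6]
So `len(filtered)` = 4

Answer: 4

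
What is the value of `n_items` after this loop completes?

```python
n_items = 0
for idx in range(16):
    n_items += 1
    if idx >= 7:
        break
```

Loop breaks when idx reaches 7, n_items is 8
`n_items` takes the values: 0 → 1 → 2 → 3 → 4 → 5 → 6 → 7 → 8

Answer: 8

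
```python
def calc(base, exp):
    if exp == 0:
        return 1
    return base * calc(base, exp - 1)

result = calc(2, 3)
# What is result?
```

calc(2, 3) = 2 * 2 * 2 = 8

Answer: 8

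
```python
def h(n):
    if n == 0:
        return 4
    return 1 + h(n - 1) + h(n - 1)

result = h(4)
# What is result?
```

h(n) = 1 + 2·h(n-1), h(0)=4. Closed form: (4+1)·2^4 - 1 = 79.

Answer: 79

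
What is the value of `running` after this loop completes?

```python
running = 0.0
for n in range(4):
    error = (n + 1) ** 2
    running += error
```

Sum of squared losses 1² + 2² + ... + 4²
`running` takes the values: 0.0 → 1.0 → 5.0 → 14.0 → 30.0

Answer: 30.0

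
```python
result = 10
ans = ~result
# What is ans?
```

Trace:
`result = 10` → result = 10
`ans = ~result` → ans = -11
So ans = -11

Answer: -11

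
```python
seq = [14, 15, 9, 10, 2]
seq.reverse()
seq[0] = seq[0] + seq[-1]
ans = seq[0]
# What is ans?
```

Trace:
`seq = [14, 15, 9, 10, 2]` → seq = [14, 15, 9, 10, 2]
`seq.reverse()` → seq = [2, 10, 9, 15, 14]
`seq[0] = seq[0] + seq[-1]` → seq = [16, 10, 9, 15, 14]
`ans = seq[0]` → ans = 16
So ans = 16

Answer: 16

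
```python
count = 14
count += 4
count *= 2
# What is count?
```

Trace:
`count = 14` → count = 14
`count += 4` → count = 18
`count *= 2` → count = 36
So count = 36

Answer: 36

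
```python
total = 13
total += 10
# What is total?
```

Trace:
`total = 13` → total = 13
`total += 10` → total = 23
So total = 23

Answer: 23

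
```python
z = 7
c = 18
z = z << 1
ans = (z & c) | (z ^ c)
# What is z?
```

Trace:
`z = 7` → z = 7
`c = 18` → c = 18
`z = z << 1` → z = 14
`ans = (z & c) | (z ^ c)` → ans = 30
So z = 14

Answer: 14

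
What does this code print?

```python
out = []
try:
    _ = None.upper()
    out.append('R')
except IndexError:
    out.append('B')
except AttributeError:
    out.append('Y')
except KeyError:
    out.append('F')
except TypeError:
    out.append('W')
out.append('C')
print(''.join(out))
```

Execution trace: 'Y' (except AttributeError) → 'C' (after the try/except). Output: YC

Answer: YC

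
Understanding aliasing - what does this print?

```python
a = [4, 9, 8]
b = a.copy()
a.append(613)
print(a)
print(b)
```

Key concept: list.copy() creates independent copy.
Step by step:
`a = [4, 9, 8]` → a = [4, 9, 8]
`b = a.copy()` → b = [4, 9, 8]
`a.append(613)` → a = [4, 9, 8, 613]
`print(a)` → prints [4, 9, 8, 613]
`print(b)` → prints [4, 9, 8]

Answer:
[4, 9, 8, 613]
[4, 9, 8]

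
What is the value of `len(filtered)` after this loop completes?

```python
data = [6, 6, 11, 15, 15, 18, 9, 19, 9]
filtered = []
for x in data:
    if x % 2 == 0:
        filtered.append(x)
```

Count even numbers in [6, 6, 11, 15, 15, 18, 9, 19, 9]
`filtered` takes the values: [] → [6] → [6, 6] → [6, 6, 18]
So `len(filtered)` = 3

Answer: 3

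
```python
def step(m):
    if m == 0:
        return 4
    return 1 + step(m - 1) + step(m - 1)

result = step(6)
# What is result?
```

step(m) = 1 + 2·step(m-1), step(0)=4. Closed form: (4+1)·2^6 - 1 = 319.

Answer: 319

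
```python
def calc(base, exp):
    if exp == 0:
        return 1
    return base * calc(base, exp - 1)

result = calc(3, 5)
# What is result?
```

calc(3, 5) = 3 * 3 * 3 * 3 * 3 = 243

Answer: 243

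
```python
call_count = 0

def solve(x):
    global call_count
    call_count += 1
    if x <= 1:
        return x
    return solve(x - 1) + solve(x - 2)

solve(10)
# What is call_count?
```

Calls(x) = 1 + Calls(x-1) + Calls(x-2); Calls(0)=Calls(1)=1. For x=10 this gives 177.

Answer: 177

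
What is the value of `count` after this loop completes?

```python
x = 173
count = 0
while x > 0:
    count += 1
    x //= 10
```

Count digits by repeated division by 10
`count` takes the values: 0 → 1 → 2 → 3

Answer: 3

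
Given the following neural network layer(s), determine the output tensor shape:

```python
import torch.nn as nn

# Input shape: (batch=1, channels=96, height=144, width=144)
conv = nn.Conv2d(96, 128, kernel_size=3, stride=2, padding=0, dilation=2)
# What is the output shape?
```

Input: (1, 96, 144, 144) -> Output: (1, 128, 70, 70)

Answer: (1, 128, 70, 70)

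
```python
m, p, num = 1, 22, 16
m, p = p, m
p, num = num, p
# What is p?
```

Trace:
`m, p, num = 1, 22, 16` → m = 1; p = 22; num = 16
`m, p = p, m` → m = 22; p = 1
`p, num = num, p` → p = 16; num = 1
So p = 16

Answer: 16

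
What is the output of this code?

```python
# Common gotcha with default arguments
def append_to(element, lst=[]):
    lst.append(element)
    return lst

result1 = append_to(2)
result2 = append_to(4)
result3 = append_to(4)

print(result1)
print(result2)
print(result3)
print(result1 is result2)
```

Key concept: mutable default argument gotcha.
Step by step:
`result1 = append_to(2)` → result1 = [2]
`result2 = append_to(4)` → result1 = [2, 4] (same object as result2); result2 = [2, 4] (same object as result1)
`result3 = append_to(4)` → result1 = [2, 4, 4] (same object as result2, result3); result2 = [2, 4, 4] (same object as result1, result3); result3 = [2, 4, 4] (same object as result1, result2)
`print(result1)` → prints [2, 4, 4]
`print(result2)` → prints [2, 4, 4]
`print(result3)` → prints [2, 4, 4]
`print(result1 is result2)` → prints True

Answer:
[2, 4, 4]
[2, 4, 4]
[2, 4, 4]
True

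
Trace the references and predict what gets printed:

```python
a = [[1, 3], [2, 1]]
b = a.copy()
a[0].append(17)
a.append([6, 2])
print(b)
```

Key concept: shallow copy with nested lists.
Step by step:
`a = [[1, 3], [2, 1]]` → a = [[1, 3], [2, 1]]
`b = a.copy()` → b = [[1, 3], [2, 1]]
`a[0].append(17)` → a = [[1, 3, 17], [2, 1]]; b = [[1, 3, 17], [2, 1]]
`a.append([6, 2])` → a = [[1, 3, 17], [2, 1], [6, 2]]
`print(b)` → prints [[1, 3, 17], [2, 1]]

Answer: [[1, 3, 17], [2, 1]]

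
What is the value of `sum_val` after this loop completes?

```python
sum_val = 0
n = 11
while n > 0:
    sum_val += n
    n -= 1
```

Sum 11 down to 1
`sum_val` takes the values: 0 → 11 → 21 → 30 → 38 → 45 → 51 → 56 → 60 → 63 → 65 → 66

Answer: 66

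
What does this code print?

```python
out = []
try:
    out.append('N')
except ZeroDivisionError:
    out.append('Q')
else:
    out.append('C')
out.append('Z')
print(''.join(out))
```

Execution trace: 'N' (try body, no exception) → 'C' (else) → 'Z' (after the try/except). Output: NCZ

Answer: NCZ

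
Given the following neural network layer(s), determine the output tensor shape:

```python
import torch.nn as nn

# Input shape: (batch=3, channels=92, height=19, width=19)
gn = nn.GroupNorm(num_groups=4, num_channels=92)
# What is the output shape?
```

Input: (3, 92, 19, 19) -> Output: (3, 92, 19, 19)

Answer: (3, 92, 19, 19)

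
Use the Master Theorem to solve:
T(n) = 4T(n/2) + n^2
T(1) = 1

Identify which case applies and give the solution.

a=4, b=2, f(n)=n^2. log_2(4) = 2. Since c=2 = 2, Case 2 applies: T(n) = Θ(n^log_b(a) · log n) = O(n^2 log n).

Answer: O(n^2 log n) - Case 2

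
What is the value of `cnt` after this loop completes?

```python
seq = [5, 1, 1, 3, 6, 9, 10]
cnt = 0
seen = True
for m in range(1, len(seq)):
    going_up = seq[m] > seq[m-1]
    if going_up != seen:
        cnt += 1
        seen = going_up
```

Count direction changes in [5, 1, 1, 3, 6, 9, 10]
`cnt` takes the values: 0 → 1 → 2

Answer: 2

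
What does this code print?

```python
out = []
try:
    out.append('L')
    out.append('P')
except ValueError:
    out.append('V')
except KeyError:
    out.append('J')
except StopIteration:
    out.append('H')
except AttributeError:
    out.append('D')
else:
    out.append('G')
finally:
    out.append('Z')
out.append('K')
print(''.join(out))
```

Execution trace: 'L' (try body) → 'P' (try body, no exception) → 'G' (else) → 'Z' (finally) → 'K' (after the try/except). Output: LPGZK

Answer: LPGZK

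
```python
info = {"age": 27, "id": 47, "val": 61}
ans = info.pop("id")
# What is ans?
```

Trace:
`info = {"age": 27, "id": 47, "val": 61}` → info = {'age': 27, 'id': 47, 'val': 61}
`ans = info.pop("id")` → info = {'age': 27, 'val': 61}; ans = 47
So ans = 47

Answer: 47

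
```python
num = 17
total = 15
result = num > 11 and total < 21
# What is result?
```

Trace:
`num = 17` → num = 17
`total = 15` → total = 15
`result = num > 11 and total < 21` → result = True
So result = True

Answer: True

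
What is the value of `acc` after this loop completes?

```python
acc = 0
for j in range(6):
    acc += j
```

Sum of 0 to 5 = 15
`acc` takes the values: 0 → 1 → 3 → 6 → 10 → 15

Answer: 15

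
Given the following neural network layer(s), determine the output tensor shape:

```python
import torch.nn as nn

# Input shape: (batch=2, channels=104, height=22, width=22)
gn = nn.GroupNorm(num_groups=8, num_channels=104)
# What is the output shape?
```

Input: (2, 104, 22, 22) -> Output: (2, 104, 22, 22)

Answer: (2, 104, 22, 22)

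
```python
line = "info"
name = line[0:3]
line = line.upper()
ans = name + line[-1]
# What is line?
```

Trace:
`line = "info"` → line = 'info'
`name = line[0:3]` → name = 'inf'
`line = line.upper()` → line = 'INFO'
`ans = name + line[-1]` → ans = 'infO'
So line = 'INFO'

Answer: 'INFO'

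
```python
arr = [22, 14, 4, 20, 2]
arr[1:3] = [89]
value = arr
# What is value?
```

Trace:
`arr = [22, 14, 4, 20, 2]` → arr = [22, 14, 4, 20, 2]
`arr[1:3] = [89]` → arr = [22, 89, 20, 2]
`value = arr` → value = [22, 89, 20, 2]
So value = [22, 89, 20, 2]

Answer: [22, 89, 20, 2]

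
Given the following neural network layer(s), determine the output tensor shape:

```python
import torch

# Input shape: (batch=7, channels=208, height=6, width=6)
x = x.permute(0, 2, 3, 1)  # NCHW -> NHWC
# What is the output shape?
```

Input: (7, 208, 6, 6) -> Output: (7, 6, 6, 208)

Answer: (7, 6, 6, 208)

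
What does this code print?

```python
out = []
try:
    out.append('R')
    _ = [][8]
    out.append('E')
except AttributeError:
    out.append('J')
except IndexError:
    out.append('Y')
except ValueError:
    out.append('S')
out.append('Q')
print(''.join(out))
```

Execution trace: 'R' (try body) → 'Y' (except IndexError) → 'Q' (after the try/except). Output: RYQ

Answer: RYQ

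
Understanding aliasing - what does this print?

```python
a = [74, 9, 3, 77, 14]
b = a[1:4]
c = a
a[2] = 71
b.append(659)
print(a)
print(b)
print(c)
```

Key concept: slice vs alias.
Step by step:
`a = [74, 9, 3, 77, 14]` → a = [74, 9, 3, 77, 14]
`b = a[1:4]` → b = [9, 3, 77]
`c = a` → c = [74, 9, 3, 77, 14] (same object as a)
`a[2] = 71` → a = [74, 9, 71, 77, 14] (same object as c); c = [74, 9, 71, 77, 14] (same object as a)
`b.append(659)` → b = [9, 3, 77, 659]
`print(a)` → prints [74, 9, 71, 77, 14]
`print(b)` → prints [9, 3, 77, 659]
`print(c)` → prints [74, 9, 71, 77, 14]

Answer:
[74, 9, 71, 77, 14]
[9, 3, 77, 659]
[74, 9, 71, 77, 14]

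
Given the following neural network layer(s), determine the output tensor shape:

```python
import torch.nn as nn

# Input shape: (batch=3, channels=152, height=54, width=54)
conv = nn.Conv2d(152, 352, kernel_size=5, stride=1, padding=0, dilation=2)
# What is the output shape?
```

Input: (3, 152, 54, 54) -> Output: (3, 352, 46, 46)

Answer: (3, 352, 46, 46)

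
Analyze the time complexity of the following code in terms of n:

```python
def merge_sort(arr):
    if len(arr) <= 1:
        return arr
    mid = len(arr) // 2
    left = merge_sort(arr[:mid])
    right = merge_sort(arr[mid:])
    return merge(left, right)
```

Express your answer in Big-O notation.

This is Merge sort. Time complexity: O(n log n).

Answer: O(n log n)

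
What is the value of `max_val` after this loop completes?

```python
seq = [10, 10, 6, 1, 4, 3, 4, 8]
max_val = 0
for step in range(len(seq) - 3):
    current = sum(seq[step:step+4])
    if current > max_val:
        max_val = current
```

Max sum of 4-element window in [10, 10, 6, 1, 4, 3, 4, 8]
`max_val` takes the values: 0 → 27

Answer: 27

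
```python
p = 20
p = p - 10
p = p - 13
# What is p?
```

Trace:
`p = 20` → p = 20
`p = p - 10` → p = 10
`p = p - 13` → p = -3
So p = -3

Answer: -3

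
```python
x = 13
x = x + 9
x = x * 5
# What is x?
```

Trace:
`x = 13` → x = 13
`x = x + 9` → x = 22
`x = x * 5` → x = 110
So x = 110

Answer: 110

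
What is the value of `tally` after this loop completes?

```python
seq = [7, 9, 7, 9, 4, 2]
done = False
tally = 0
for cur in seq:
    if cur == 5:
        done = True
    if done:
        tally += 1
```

Count elements after first 5 in [7, 9, 7, 9, 4, 2]
`tally` takes the values: 0

Answer: 0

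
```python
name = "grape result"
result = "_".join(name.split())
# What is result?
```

Trace:
`name = "grape result"` → name = 'grape result'
`result = "_".join(name.split())` → result = 'grape_result'
So result = 'grape_result'

Answer: 'grape_result'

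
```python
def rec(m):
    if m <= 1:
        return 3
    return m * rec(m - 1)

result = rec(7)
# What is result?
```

rec(7) = 7 * 6 * 5 * 4 * 3 * 2 * 3 = 15120

Answer: 15120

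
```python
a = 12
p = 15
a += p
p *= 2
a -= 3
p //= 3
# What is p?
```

Trace:
`a = 12` → a = 12
`p = 15` → p = 15
`a += p` → a = 27
`p *= 2` → p = 30
`a -= 3` → a = 24
`p //= 3` → p = 10
So p = 10

Answer: 10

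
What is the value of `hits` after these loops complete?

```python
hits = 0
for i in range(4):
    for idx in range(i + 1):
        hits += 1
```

Triangle: 1 + 2 + ... + 4
`hits` takes the values: 0 → 1 → 2 → 3 → 4 → 5 → 6 → 7 → 8 → 9 → 10

Answer: 10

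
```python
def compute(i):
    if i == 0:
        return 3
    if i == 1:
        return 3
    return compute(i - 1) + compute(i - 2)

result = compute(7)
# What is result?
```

Build up from base cases: compute(0)=3, compute(1)=3, compute(2)=6, compute(3)=9, compute(4)=15, compute(5)=24, compute(6)=39, ..., compute(7)=63

Answer: 63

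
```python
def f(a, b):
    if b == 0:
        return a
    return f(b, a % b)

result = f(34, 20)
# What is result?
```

f(34, 20) -> f(20, 14) -> f(14, 6) -> f(6, 2) -> f(2, 0) -> 2

Answer: 2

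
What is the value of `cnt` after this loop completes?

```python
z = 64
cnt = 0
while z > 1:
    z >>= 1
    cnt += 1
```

Count right shifts until 1
`cnt` takes the values: 0 → 1 → 2 → 3 → 4 → 5 → 6

Answer: 6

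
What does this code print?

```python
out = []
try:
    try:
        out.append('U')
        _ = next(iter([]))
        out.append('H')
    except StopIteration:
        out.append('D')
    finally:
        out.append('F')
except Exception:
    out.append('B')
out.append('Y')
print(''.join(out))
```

Execution trace: 'U' (inner try body) → 'D' (inner except StopIteration) → 'F' (inner finally) → 'Y' (after the try/except). Output: UDFY

Answer: UDFY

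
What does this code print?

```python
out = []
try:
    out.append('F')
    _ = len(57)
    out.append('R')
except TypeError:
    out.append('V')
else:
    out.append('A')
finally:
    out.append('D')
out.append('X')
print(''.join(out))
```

Execution trace: 'F' (try body) → 'V' (except TypeError) → 'D' (finally) → 'X' (after the try/except). Output: FVDX

Answer: FVDX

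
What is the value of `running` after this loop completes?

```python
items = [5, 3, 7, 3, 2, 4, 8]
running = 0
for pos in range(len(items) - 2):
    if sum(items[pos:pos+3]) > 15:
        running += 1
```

Count windows with sum > 15
`running` takes the values: 0

Answer: 0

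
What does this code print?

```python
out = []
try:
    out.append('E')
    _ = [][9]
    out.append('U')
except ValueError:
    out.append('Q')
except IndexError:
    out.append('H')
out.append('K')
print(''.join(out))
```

Execution trace: 'E' (try body) → 'H' (except IndexError) → 'K' (after the try/except). Output: EHK

Answer: EHK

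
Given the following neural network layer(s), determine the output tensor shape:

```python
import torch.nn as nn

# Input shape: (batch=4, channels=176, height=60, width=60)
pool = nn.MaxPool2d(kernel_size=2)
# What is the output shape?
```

Input: (4, 176, 60, 60) -> Output: (4, 176, 30, 30)

Answer: (4, 176, 30, 30)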